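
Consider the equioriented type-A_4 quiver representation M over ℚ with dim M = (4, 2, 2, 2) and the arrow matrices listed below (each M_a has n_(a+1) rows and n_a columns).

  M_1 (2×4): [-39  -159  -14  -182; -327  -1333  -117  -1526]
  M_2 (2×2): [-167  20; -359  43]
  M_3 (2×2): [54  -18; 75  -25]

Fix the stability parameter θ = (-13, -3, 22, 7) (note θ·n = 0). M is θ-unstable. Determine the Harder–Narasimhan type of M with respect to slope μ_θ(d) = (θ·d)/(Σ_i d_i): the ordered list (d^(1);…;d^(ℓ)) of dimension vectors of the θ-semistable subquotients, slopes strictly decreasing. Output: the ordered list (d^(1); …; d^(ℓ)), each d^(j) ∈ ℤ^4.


Barcode: M ≅ I[1,1]^2, I[1,3], I[1,4], I[4,4]. HN layers by μ_θ (5 steps, strictly decreasing):
  μ^(1)=22; μ^(2)=29/2; μ^(3)=7; μ^(4)=-3; μ^(5)=-13

((0, 0, 1, 0); (0, 0, 1, 1); (0, 0, 0, 1); (0, 2, 0, 0); (4, 0, 0, 0))


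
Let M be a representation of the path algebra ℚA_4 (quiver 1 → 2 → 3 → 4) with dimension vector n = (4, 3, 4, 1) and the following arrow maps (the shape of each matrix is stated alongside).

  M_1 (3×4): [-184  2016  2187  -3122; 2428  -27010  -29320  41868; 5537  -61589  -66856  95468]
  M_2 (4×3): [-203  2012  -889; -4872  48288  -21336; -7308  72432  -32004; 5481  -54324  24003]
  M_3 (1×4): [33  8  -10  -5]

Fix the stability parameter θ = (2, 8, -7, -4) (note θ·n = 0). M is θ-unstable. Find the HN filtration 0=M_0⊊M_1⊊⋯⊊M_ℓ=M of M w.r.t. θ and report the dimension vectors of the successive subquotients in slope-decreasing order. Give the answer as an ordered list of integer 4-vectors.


Barcode: M ≅ I[1,1], I[1,2]^2, I[1,3], I[3,3]^2, I[3,4]. HN layers by μ_θ (5 steps, strictly decreasing):
  μ^(1)=8; μ^(2)=2; μ^(3)=1; μ^(4)=-4; μ^(5)=-7

((0, 2, 0, 0); (3, 0, 0, 0); (1, 1, 1, 0); (0, 0, 0, 1); (0, 0, 3, 0))


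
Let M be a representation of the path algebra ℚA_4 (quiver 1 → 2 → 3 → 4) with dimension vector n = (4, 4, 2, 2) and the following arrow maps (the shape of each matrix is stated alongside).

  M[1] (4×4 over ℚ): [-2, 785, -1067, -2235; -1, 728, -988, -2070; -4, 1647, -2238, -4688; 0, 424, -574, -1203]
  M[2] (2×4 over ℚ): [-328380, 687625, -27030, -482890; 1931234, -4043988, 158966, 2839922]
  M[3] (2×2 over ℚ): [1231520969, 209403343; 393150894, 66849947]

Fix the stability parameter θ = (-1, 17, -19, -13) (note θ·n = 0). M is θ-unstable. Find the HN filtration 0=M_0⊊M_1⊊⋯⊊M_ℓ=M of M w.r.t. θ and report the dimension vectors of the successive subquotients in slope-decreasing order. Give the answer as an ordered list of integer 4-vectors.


Barcode: M ≅ I[1,2]^2, I[1,4]^2. HN layers by μ_θ (3 steps, strictly decreasing):
  μ^(1)=17; μ^(2)=-1; μ^(3)=-4

((0, 2, 0, 0); (2, 0, 0, 0); (2, 2, 2, 2))


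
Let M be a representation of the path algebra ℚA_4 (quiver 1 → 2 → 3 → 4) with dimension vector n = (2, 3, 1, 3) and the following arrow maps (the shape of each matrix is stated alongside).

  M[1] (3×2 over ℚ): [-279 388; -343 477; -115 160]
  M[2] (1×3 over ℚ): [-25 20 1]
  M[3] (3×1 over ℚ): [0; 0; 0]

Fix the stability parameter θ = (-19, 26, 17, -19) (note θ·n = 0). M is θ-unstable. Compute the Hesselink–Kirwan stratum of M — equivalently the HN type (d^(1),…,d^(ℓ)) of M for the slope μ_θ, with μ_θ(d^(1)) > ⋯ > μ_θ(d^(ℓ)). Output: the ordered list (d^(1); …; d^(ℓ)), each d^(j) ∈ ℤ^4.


Via rank(M_{q-1}∘⋯∘M_p): M ≅ I[1,2]^2, I[2,3], I[4,4]^3.
μ_θ-semistable layers: μ^(1)=26; μ^(2)=43/2; μ^(3)=-19

((0, 2, 0, 0); (0, 1, 1, 0); (2, 0, 0, 3))


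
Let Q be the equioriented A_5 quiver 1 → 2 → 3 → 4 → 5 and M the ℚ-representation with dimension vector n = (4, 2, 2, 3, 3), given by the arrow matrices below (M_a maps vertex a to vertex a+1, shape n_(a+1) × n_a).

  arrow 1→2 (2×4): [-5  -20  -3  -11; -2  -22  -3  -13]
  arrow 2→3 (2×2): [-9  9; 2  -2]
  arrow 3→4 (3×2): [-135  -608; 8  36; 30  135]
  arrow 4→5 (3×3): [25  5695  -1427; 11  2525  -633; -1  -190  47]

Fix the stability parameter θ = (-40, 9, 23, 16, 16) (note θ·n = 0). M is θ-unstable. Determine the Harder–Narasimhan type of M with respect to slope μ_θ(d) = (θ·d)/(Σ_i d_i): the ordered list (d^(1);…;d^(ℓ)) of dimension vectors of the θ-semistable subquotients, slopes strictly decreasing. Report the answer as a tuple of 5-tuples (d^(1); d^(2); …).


Interval decomposition of M: I[1,1]^2, I[1,2], I[1,5], I[3,4], I[4,5], I[5,5].
HN type (ℓ=5): μ^(1)=39/2; μ^(2)=55/3; μ^(3)=16; μ^(4)=9; μ^(5)=-40

((0, 0, 1, 1, 0); (0, 0, 1, 1, 1); (0, 0, 0, 1, 2); (0, 2, 0, 0, 0); (4, 0, 0, 0, 0))


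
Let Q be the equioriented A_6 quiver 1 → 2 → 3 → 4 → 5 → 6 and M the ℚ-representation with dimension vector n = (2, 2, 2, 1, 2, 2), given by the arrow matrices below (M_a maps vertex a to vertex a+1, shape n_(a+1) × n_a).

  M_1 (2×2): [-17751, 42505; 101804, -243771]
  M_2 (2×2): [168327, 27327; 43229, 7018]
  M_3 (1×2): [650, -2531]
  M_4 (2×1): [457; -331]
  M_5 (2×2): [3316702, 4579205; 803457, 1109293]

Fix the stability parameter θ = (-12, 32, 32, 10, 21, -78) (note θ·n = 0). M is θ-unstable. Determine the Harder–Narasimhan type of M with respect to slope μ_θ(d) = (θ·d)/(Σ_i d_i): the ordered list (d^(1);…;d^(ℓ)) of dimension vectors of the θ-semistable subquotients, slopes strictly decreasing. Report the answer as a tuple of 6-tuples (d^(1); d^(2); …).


Interval decomposition of M: I[1,3], I[1,6], I[5,6].
HN type (ℓ=4): μ^(1)=32; μ^(2)=17/5; μ^(3)=-12; μ^(4)=-57/2

((0, 1, 1, 0, 0, 0); (0, 1, 1, 1, 1, 1); (2, 0, 0, 0, 0, 0); (0, 0, 0, 0, 1, 1))


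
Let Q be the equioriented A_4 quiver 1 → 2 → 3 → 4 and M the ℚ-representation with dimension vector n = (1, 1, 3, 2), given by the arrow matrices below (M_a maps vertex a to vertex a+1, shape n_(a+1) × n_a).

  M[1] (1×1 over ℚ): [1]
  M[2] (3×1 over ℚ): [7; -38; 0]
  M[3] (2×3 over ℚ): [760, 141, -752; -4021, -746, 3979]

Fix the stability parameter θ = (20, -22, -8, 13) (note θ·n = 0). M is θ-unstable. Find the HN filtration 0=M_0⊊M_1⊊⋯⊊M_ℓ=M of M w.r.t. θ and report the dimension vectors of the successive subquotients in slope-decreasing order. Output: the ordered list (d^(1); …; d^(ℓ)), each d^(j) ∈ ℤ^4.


Interval decomposition of M: I[1,4], I[3,3], I[3,4].
HN type (ℓ=3): μ^(1)=13; μ^(2)=-10/3; μ^(3)=-8

((0, 0, 0, 2); (1, 1, 1, 0); (0, 0, 2, 0))


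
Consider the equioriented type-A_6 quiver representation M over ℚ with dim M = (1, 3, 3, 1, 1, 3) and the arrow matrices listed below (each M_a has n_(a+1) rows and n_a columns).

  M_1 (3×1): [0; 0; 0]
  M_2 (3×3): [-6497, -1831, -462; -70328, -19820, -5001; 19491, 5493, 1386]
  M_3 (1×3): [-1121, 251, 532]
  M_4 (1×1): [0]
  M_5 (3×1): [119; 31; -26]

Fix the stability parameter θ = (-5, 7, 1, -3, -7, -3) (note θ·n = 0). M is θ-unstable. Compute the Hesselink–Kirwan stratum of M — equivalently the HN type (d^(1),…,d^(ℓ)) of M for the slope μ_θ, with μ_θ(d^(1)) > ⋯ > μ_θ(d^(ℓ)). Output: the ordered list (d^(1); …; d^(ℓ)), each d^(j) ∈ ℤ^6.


Via rank(M_{q-1}∘⋯∘M_p): M ≅ I[1,1], I[2,2], I[2,3], I[2,4], I[3,3], I[5,6], I[6,6]^2.
μ_θ-semistable layers: μ^(1)=7; μ^(2)=4; μ^(3)=5/3; μ^(4)=1; μ^(5)=-3; μ^(6)=-5; μ^(7)=-7

((0, 1, 0, 0, 0, 0); (0, 1, 1, 0, 0, 0); (0, 1, 1, 1, 0, 0); (0, 0, 1, 0, 0, 0); (0, 0, 0, 0, 0, 3); (1, 0, 0, 0, 0, 0); (0, 0, 0, 0, 1, 0))


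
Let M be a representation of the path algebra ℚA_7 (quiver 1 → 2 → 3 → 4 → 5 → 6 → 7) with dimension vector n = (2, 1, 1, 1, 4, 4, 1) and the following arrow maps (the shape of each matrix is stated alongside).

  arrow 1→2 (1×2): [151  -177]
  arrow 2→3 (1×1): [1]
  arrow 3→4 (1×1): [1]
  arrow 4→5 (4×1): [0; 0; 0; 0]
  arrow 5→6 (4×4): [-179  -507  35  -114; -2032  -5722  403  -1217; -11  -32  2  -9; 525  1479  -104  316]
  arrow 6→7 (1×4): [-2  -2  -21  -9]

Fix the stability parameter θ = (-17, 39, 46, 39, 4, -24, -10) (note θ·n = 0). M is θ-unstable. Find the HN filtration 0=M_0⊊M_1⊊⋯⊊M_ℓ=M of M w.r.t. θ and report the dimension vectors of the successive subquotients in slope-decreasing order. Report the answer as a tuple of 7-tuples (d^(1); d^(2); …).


Interval decomposition of M: I[1,1], I[1,4], I[5,6]^3, I[5,7].
HN type (ℓ=4): μ^(1)=85/2; μ^(2)=39; μ^(3)=-10; μ^(4)=-17

((0, 0, 1, 1, 0, 0, 0); (0, 1, 0, 0, 0, 0, 0); (0, 0, 0, 0, 4, 4, 1); (2, 0, 0, 0, 0, 0, 0))


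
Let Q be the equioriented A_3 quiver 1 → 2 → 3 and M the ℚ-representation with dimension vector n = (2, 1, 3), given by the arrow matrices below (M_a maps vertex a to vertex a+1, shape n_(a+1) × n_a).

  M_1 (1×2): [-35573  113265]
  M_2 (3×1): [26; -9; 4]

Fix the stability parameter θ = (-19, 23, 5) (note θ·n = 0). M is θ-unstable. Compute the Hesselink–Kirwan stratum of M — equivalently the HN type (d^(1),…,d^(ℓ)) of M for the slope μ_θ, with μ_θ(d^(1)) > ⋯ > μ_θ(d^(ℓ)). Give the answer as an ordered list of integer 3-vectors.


Barcode: M ≅ I[1,1], I[1,3], I[3,3]^2. HN layers by μ_θ (3 steps, strictly decreasing):
  μ^(1)=14; μ^(2)=5; μ^(3)=-19

((0, 1, 1); (0, 0, 2); (2, 0, 0))


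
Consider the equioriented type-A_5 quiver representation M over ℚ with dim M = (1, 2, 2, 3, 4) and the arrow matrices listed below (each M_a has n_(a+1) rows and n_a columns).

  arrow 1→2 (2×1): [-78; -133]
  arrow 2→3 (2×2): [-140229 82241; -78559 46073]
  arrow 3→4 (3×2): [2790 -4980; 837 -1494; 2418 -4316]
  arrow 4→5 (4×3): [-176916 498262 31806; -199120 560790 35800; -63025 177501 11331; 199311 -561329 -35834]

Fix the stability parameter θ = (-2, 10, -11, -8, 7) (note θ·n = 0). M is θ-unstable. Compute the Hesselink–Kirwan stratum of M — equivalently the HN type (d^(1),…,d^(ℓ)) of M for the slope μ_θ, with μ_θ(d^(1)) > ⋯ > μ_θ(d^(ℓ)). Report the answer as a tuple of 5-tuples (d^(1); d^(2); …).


Via rank(M_{q-1}∘⋯∘M_p): M ≅ I[1,5], I[2,3], I[4,5]^2, I[5,5].
μ_θ-semistable layers: μ^(1)=7; μ^(2)=-1/2; μ^(3)=-11/4; μ^(4)=-8

((0, 0, 0, 0, 4); (0, 1, 1, 0, 0); (1, 1, 1, 1, 0); (0, 0, 0, 2, 0))


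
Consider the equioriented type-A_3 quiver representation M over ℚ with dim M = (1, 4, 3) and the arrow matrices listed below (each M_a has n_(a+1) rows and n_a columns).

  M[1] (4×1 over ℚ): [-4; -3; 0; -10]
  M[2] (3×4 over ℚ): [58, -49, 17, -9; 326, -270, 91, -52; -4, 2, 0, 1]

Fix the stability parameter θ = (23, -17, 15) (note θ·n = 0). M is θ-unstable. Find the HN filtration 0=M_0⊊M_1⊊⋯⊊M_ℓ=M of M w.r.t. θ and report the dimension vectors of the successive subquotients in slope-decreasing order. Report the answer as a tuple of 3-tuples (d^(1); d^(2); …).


Interval decomposition of M: I[1,3], I[2,2], I[2,3]^2.
HN type (ℓ=3): μ^(1)=15; μ^(2)=3; μ^(3)=-17

((0, 0, 3); (1, 1, 0); (0, 3, 0))


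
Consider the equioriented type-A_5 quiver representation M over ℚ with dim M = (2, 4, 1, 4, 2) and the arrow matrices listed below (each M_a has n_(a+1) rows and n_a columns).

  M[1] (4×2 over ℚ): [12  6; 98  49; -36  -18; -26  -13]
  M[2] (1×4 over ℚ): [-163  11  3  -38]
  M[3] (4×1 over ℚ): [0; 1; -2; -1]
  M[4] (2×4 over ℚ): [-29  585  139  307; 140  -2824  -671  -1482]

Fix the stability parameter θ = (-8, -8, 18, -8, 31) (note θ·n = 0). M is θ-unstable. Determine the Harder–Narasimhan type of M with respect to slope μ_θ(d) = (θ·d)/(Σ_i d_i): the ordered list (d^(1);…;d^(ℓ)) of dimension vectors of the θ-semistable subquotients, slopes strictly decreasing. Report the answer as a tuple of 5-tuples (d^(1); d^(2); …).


Via rank(M_{q-1}∘⋯∘M_p): M ≅ I[1,1], I[1,4], I[2,2]^3, I[4,4], I[4,5]^2.
μ_θ-semistable layers: μ^(1)=31; μ^(2)=5; μ^(3)=-8

((0, 0, 0, 0, 2); (0, 0, 1, 1, 0); (2, 4, 0, 3, 0))


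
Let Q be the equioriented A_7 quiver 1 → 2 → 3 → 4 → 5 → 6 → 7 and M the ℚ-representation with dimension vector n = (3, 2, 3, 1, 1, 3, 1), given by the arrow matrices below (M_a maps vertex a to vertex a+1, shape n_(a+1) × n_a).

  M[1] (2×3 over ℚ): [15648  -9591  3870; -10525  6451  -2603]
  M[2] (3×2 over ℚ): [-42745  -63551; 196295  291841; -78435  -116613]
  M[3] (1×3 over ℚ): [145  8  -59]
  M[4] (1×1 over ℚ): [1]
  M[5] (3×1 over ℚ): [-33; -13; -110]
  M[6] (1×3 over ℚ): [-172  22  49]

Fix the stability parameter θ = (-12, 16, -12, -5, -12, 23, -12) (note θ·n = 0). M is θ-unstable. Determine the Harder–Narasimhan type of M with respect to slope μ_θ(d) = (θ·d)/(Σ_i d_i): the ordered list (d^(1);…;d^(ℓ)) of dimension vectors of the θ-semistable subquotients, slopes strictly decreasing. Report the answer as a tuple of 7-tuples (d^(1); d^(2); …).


Via rank(M_{q-1}∘⋯∘M_p): M ≅ I[1,1], I[1,2], I[1,3], I[3,3], I[3,6], I[6,6], I[6,7].
μ_θ-semistable layers: μ^(1)=23; μ^(2)=16; μ^(3)=11/2; μ^(4)=2; μ^(5)=-17/2; μ^(6)=-12

((0, 0, 0, 0, 0, 2, 0); (0, 1, 0, 0, 0, 0, 0); (0, 0, 0, 0, 0, 1, 1); (0, 1, 1, 0, 0, 0, 0); (0, 0, 0, 1, 1, 0, 0); (3, 0, 2, 0, 0, 0, 0))


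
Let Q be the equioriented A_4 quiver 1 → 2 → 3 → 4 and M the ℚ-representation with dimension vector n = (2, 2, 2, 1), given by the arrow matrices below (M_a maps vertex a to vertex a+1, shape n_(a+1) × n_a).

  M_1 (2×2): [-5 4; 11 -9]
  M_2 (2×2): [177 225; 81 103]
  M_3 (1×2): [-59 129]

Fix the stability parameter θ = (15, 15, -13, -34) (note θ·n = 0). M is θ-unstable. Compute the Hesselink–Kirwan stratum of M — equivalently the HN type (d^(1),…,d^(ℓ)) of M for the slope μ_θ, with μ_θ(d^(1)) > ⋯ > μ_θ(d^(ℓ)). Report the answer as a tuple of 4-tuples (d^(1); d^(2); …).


Interval decomposition of M: I[1,3], I[1,4].
HN type (ℓ=2): μ^(1)=17/3; μ^(2)=-17/4

((1, 1, 1, 0); (1, 1, 1, 1))


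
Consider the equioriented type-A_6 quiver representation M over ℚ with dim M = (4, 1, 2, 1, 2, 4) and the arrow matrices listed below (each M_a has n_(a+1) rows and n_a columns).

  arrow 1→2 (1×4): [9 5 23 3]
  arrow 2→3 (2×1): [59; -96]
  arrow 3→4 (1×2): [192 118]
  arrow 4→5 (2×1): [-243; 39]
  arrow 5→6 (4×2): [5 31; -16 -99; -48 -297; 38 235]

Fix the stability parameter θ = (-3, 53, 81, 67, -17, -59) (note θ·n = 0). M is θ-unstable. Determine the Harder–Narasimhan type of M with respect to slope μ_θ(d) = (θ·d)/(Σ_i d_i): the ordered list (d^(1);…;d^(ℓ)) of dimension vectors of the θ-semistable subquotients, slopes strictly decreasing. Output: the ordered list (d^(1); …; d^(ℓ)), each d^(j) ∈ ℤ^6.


Barcode: M ≅ I[1,1]^3, I[1,3], I[3,6], I[5,6], I[6,6]^2. HN layers by μ_θ (6 steps, strictly decreasing):
  μ^(1)=81; μ^(2)=53; μ^(3)=18; μ^(4)=-3; μ^(5)=-38; μ^(6)=-59

((0, 0, 1, 0, 0, 0); (0, 1, 0, 0, 0, 0); (0, 0, 1, 1, 1, 1); (4, 0, 0, 0, 0, 0); (0, 0, 0, 0, 1, 1); (0, 0, 0, 0, 0, 2))


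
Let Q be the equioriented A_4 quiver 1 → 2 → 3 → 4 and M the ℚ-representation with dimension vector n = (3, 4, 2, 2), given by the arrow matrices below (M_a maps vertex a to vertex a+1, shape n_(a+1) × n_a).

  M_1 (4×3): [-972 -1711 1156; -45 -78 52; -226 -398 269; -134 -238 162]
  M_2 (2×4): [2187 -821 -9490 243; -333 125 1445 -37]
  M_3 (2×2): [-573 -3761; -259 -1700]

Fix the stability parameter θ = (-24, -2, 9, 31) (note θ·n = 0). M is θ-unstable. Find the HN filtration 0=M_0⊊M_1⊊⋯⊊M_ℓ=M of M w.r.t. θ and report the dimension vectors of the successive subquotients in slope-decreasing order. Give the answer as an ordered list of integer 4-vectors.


Via rank(M_{q-1}∘⋯∘M_p): M ≅ I[1,2], I[1,4]^2, I[2,2].
μ_θ-semistable layers: μ^(1)=31; μ^(2)=9; μ^(3)=-2; μ^(4)=-24

((0, 0, 0, 2); (0, 0, 2, 0); (0, 4, 0, 0); (3, 0, 0, 0))


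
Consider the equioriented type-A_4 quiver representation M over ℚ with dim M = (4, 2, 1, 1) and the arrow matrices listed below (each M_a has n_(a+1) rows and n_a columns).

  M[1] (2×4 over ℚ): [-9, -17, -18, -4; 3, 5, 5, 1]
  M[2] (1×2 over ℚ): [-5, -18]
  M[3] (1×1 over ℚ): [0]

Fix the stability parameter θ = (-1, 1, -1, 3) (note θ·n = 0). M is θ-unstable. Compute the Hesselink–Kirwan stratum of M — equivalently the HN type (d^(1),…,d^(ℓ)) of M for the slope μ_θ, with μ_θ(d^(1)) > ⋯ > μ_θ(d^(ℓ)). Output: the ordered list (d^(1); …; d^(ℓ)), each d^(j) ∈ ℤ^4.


Via rank(M_{q-1}∘⋯∘M_p): M ≅ I[1,1]^2, I[1,2], I[1,3], I[4,4].
μ_θ-semistable layers: μ^(1)=3; μ^(2)=1; μ^(3)=0; μ^(4)=-1

((0, 0, 0, 1); (0, 1, 0, 0); (0, 1, 1, 0); (4, 0, 0, 0))


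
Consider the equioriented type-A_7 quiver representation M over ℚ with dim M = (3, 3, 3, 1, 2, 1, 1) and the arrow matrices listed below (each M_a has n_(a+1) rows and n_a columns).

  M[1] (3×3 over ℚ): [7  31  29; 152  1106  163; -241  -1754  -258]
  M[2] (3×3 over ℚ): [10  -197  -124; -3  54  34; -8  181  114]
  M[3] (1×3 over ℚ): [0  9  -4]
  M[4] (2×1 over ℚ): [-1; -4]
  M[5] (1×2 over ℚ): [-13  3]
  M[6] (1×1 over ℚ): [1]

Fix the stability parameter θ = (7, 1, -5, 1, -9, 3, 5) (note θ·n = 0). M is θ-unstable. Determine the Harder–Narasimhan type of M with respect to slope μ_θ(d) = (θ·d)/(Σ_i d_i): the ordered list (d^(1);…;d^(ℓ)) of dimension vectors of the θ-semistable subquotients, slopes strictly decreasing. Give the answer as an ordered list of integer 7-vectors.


Interval decomposition of M: I[1,3]^2, I[1,7], I[5,5].
HN type (ℓ=5): μ^(1)=5; μ^(2)=3; μ^(3)=1; μ^(4)=-1; μ^(5)=-9

((0, 0, 0, 0, 0, 0, 1); (0, 0, 0, 0, 0, 1, 0); (2, 2, 2, 0, 0, 0, 0); (1, 1, 1, 1, 1, 0, 0); (0, 0, 0, 0, 1, 0, 0))


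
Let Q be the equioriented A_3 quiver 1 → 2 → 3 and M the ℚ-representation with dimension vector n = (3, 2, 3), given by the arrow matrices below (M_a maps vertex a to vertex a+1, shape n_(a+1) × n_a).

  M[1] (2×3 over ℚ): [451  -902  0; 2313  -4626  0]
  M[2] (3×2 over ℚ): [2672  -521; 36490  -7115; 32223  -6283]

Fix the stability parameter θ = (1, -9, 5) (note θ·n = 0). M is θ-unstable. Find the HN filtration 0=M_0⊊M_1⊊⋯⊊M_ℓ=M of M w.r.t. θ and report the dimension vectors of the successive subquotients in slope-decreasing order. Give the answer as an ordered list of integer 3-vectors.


Via rank(M_{q-1}∘⋯∘M_p): M ≅ I[1,1]^2, I[1,3], I[2,3], I[3,3].
μ_θ-semistable layers: μ^(1)=5; μ^(2)=1; μ^(3)=-4; μ^(4)=-9

((0, 0, 3); (2, 0, 0); (1, 1, 0); (0, 1, 0))


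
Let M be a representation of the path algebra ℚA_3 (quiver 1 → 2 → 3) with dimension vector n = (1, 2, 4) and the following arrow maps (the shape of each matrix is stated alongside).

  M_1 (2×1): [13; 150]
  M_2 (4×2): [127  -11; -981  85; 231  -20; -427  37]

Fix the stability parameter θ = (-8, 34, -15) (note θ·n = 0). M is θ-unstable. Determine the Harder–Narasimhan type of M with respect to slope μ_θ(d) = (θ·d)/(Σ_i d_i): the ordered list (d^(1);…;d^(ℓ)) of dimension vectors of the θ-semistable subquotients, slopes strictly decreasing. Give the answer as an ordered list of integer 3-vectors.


Interval decomposition of M: I[1,3], I[2,3], I[3,3]^2.
HN type (ℓ=3): μ^(1)=19/2; μ^(2)=-8; μ^(3)=-15

((0, 2, 2); (1, 0, 0); (0, 0, 2))


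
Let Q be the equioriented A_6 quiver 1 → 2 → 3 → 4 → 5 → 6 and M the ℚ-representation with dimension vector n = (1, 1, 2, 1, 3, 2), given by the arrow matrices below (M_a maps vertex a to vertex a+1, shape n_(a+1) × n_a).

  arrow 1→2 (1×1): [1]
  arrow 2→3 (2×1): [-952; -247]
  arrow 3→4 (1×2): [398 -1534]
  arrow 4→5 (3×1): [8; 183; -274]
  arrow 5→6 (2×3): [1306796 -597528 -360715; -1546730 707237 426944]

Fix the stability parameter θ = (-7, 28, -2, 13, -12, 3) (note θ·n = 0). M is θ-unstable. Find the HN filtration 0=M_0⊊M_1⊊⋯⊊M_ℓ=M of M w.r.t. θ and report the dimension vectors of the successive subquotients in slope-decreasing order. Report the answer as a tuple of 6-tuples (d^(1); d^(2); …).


Interval decomposition of M: I[1,6], I[3,3], I[5,5], I[5,6].
HN type (ℓ=5): μ^(1)=6; μ^(2)=3; μ^(3)=-2; μ^(4)=-7; μ^(5)=-12

((0, 1, 1, 1, 1, 1); (0, 0, 0, 0, 0, 1); (0, 0, 1, 0, 0, 0); (1, 0, 0, 0, 0, 0); (0, 0, 0, 0, 2, 0))


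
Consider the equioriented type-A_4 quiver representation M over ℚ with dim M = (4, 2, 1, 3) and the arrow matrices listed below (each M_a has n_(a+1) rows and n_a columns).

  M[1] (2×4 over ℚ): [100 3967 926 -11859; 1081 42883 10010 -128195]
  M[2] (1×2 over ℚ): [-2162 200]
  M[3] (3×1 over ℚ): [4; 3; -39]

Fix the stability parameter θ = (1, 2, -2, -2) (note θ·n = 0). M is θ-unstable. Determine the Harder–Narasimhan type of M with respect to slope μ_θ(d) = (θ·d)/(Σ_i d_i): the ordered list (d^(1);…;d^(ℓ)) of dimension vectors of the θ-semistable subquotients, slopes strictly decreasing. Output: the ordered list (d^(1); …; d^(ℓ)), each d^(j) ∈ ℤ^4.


Barcode: M ≅ I[1,1]^2, I[1,2], I[1,4], I[4,4]^2. HN layers by μ_θ (4 steps, strictly decreasing):
  μ^(1)=2; μ^(2)=1; μ^(3)=-1/4; μ^(4)=-2

((0, 1, 0, 0); (3, 0, 0, 0); (1, 1, 1, 1); (0, 0, 0, 2))


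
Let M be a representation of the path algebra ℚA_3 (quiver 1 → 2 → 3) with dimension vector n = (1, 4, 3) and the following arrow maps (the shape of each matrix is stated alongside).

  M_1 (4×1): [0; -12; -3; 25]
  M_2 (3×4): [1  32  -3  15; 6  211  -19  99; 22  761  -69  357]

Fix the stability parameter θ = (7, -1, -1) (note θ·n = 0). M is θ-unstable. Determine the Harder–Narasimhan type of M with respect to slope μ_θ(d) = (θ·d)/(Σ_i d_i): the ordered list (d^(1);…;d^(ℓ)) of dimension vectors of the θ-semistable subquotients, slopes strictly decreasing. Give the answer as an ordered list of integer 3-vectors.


Barcode: M ≅ I[1,2], I[2,2], I[2,3]^2, I[3,3]. HN layers by μ_θ (2 steps, strictly decreasing):
  μ^(1)=3; μ^(2)=-1

((1, 1, 0); (0, 3, 3))


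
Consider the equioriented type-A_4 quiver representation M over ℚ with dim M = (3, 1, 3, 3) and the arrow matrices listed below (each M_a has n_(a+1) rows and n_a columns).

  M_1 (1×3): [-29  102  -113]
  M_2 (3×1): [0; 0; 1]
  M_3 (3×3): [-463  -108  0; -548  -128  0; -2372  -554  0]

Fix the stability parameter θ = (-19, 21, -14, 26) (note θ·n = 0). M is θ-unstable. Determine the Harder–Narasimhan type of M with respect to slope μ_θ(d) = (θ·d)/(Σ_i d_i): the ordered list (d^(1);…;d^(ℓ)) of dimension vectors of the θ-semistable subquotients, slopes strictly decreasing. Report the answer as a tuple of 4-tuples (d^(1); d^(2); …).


Barcode: M ≅ I[1,1]^2, I[1,3], I[3,4]^2, I[4,4]. HN layers by μ_θ (4 steps, strictly decreasing):
  μ^(1)=26; μ^(2)=7/2; μ^(3)=-14; μ^(4)=-19

((0, 0, 0, 3); (0, 1, 1, 0); (0, 0, 2, 0); (3, 0, 0, 0))


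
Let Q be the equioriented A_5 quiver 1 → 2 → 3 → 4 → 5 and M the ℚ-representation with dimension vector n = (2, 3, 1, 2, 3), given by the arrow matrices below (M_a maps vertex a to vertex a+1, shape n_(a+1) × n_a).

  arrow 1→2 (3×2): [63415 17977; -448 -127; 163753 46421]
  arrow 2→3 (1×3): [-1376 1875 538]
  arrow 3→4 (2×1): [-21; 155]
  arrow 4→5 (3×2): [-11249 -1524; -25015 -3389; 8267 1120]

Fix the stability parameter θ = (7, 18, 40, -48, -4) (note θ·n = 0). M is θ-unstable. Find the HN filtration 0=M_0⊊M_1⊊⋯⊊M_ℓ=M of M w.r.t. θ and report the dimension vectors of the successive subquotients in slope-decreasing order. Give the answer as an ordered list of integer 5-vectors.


Interval decomposition of M: I[1,2], I[1,5], I[2,2], I[4,5], I[5,5].
HN type (ℓ=5): μ^(1)=18; μ^(2)=7; μ^(3)=13/5; μ^(4)=-4; μ^(5)=-48

((0, 2, 0, 0, 0); (1, 0, 0, 0, 0); (1, 1, 1, 1, 1); (0, 0, 0, 0, 2); (0, 0, 0, 1, 0))


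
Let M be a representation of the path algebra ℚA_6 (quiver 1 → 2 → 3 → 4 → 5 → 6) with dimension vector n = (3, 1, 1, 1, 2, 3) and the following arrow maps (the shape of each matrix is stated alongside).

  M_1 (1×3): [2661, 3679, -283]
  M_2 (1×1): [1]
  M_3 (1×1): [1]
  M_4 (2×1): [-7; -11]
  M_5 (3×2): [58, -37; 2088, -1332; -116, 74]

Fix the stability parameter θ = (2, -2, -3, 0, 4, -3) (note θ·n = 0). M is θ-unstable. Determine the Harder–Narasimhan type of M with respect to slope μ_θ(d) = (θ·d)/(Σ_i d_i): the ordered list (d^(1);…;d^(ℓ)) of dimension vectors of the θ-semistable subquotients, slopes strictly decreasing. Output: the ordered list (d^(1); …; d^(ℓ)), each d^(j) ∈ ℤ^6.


Barcode: M ≅ I[1,1]^2, I[1,6], I[5,5], I[6,6]^2. HN layers by μ_θ (6 steps, strictly decreasing):
  μ^(1)=4; μ^(2)=2; μ^(3)=1/2; μ^(4)=0; μ^(5)=-1; μ^(6)=-3

((0, 0, 0, 0, 1, 0); (2, 0, 0, 0, 0, 0); (0, 0, 0, 0, 1, 1); (0, 0, 0, 1, 0, 0); (1, 1, 1, 0, 0, 0); (0, 0, 0, 0, 0, 2))


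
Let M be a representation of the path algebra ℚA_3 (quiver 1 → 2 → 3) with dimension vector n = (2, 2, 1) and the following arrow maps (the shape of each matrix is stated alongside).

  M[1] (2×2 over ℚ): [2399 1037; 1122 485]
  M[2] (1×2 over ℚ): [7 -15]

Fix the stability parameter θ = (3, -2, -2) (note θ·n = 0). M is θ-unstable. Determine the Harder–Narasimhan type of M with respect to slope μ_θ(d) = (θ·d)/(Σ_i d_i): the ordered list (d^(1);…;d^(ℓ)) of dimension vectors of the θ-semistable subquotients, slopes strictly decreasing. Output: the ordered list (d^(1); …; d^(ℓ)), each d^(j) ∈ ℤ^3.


Via rank(M_{q-1}∘⋯∘M_p): M ≅ I[1,2], I[1,3].
μ_θ-semistable layers: μ^(1)=1/2; μ^(2)=-1/3

((1, 1, 0); (1, 1, 1))


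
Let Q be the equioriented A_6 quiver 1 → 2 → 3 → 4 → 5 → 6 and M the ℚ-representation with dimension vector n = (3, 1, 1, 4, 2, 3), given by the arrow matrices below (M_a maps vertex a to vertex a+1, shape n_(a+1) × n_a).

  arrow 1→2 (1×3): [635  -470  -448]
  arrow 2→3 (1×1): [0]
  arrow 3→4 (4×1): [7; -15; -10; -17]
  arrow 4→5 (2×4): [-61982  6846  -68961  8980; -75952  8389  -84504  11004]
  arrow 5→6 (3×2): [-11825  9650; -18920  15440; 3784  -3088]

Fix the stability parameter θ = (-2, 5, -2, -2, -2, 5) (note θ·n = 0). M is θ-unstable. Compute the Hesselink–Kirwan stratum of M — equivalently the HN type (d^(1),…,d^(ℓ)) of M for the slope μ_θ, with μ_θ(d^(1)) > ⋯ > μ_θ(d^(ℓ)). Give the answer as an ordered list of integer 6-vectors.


Via rank(M_{q-1}∘⋯∘M_p): M ≅ I[1,1]^2, I[1,2], I[3,5], I[4,4]^2, I[4,6], I[6,6]^2.
μ_θ-semistable layers: μ^(1)=5; μ^(2)=-2

((0, 1, 0, 0, 0, 3); (3, 0, 1, 4, 2, 0))


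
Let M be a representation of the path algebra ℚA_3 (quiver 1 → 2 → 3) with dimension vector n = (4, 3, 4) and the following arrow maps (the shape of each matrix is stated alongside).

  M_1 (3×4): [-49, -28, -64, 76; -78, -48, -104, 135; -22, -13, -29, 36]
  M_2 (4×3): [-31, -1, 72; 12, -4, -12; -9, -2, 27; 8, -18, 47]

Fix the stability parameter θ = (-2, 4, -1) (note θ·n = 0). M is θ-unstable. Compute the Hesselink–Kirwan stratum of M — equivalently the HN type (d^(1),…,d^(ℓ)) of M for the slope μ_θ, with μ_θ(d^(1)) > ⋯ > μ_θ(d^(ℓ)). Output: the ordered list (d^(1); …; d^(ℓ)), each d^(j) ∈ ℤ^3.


Barcode: M ≅ I[1,1], I[1,3]^3, I[3,3]. HN layers by μ_θ (3 steps, strictly decreasing):
  μ^(1)=3/2; μ^(2)=-1; μ^(3)=-2

((0, 3, 3); (0, 0, 1); (4, 0, 0))


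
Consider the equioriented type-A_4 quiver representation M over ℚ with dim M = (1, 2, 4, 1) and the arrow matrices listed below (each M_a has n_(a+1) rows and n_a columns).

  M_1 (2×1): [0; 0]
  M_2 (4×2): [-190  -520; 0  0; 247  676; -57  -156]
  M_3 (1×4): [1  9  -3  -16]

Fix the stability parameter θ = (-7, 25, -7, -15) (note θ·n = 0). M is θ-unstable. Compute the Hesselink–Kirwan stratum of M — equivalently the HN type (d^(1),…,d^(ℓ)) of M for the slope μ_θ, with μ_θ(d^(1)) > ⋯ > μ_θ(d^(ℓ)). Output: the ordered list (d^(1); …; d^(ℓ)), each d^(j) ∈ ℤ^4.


Interval decomposition of M: I[1,1], I[2,2], I[2,4], I[3,3]^3.
HN type (ℓ=3): μ^(1)=25; μ^(2)=1; μ^(3)=-7

((0, 1, 0, 0); (0, 1, 1, 1); (1, 0, 3, 0))


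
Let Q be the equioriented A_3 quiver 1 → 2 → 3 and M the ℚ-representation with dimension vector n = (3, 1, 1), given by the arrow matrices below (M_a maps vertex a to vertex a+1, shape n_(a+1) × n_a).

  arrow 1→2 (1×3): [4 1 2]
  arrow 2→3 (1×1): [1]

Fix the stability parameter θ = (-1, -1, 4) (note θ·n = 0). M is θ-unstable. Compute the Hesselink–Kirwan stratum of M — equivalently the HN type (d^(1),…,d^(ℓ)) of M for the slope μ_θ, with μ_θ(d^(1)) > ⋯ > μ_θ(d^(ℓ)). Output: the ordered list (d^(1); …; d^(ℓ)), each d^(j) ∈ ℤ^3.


Via rank(M_{q-1}∘⋯∘M_p): M ≅ I[1,1]^2, I[1,3].
μ_θ-semistable layers: μ^(1)=4; μ^(2)=-1

((0, 0, 1); (3, 1, 0))


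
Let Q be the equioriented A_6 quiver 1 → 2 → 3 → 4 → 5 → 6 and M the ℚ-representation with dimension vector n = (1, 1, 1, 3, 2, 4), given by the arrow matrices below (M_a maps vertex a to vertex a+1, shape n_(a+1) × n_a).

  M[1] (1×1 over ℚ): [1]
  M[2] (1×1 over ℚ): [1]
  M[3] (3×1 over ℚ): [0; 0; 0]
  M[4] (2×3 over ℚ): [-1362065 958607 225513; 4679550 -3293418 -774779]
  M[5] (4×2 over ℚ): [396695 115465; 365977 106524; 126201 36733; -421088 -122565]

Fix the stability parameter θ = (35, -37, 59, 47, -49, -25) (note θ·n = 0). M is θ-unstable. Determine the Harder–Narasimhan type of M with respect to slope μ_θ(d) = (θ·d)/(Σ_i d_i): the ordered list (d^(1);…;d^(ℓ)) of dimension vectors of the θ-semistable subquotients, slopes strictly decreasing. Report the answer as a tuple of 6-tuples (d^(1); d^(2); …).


Barcode: M ≅ I[1,3], I[4,4], I[4,6]^2, I[6,6]^2. HN layers by μ_θ (5 steps, strictly decreasing):
  μ^(1)=59; μ^(2)=47; μ^(3)=-1; μ^(4)=-9; μ^(5)=-25

((0, 0, 1, 0, 0, 0); (0, 0, 0, 1, 0, 0); (1, 1, 0, 0, 0, 0); (0, 0, 0, 2, 2, 2); (0, 0, 0, 0, 0, 2))


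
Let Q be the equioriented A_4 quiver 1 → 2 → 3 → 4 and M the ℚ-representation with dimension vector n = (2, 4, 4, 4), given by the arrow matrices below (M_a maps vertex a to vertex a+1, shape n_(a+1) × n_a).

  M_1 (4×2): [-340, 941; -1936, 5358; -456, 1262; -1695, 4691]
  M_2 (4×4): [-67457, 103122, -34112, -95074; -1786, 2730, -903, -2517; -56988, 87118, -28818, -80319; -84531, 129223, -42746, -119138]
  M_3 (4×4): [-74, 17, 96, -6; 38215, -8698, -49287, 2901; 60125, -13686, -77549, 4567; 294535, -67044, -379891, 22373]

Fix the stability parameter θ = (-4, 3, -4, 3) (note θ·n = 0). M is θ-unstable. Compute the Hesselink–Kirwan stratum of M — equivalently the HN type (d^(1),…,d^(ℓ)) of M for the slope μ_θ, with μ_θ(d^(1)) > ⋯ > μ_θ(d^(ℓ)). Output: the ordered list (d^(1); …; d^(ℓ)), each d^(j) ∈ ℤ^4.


Barcode: M ≅ I[1,3], I[1,4], I[2,3], I[2,4], I[4,4]^2. HN layers by μ_θ (3 steps, strictly decreasing):
  μ^(1)=3; μ^(2)=-1/2; μ^(3)=-4

((0, 0, 0, 4); (0, 4, 4, 0); (2, 0, 0, 0))


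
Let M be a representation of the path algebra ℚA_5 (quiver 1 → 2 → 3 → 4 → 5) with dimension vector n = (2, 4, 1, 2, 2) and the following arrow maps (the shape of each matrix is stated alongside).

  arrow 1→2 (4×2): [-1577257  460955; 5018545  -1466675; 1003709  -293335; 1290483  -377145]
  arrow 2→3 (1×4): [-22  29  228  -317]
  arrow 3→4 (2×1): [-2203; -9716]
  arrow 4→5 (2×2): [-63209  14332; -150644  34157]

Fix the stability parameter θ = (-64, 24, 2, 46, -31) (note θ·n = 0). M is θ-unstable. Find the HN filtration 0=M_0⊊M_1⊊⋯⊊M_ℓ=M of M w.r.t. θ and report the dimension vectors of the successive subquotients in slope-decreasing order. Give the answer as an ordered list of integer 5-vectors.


Interval decomposition of M: I[1,1], I[1,2], I[2,2]^2, I[2,5], I[4,5].
HN type (ℓ=4): μ^(1)=24; μ^(2)=41/4; μ^(3)=15/2; μ^(4)=-64

((0, 3, 0, 0, 0); (0, 1, 1, 1, 1); (0, 0, 0, 1, 1); (2, 0, 0, 0, 0))


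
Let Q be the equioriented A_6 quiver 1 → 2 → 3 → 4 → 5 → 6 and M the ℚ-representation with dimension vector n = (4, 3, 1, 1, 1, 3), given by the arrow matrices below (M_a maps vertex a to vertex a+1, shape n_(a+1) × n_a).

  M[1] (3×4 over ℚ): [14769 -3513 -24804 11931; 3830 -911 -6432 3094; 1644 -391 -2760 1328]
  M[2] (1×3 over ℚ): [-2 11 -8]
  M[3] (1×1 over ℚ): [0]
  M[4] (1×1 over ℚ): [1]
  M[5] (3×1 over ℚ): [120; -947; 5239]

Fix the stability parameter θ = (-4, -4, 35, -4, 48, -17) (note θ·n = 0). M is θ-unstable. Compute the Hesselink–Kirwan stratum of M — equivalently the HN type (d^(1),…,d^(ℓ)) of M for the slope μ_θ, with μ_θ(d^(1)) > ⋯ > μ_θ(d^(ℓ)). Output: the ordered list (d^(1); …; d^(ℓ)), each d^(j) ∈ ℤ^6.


Barcode: M ≅ I[1,1]^2, I[1,2], I[1,3], I[2,2], I[4,6], I[6,6]^2. HN layers by μ_θ (4 steps, strictly decreasing):
  μ^(1)=35; μ^(2)=31/2; μ^(3)=-4; μ^(4)=-17

((0, 0, 1, 0, 0, 0); (0, 0, 0, 0, 1, 1); (4, 3, 0, 1, 0, 0); (0, 0, 0, 0, 0, 2))


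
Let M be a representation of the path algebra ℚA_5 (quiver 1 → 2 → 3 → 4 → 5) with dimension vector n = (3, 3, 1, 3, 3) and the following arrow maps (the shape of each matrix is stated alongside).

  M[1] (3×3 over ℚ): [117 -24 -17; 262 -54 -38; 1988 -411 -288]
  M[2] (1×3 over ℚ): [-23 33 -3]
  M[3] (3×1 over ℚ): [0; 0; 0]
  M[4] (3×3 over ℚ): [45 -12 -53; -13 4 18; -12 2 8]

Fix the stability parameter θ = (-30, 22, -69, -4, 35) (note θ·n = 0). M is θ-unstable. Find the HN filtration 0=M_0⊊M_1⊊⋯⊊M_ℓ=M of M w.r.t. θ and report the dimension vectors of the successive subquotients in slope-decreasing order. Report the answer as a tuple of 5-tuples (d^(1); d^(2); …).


Barcode: M ≅ I[1,1], I[1,2], I[1,3], I[2,2], I[4,5]^3. HN layers by μ_θ (5 steps, strictly decreasing):
  μ^(1)=35; μ^(2)=22; μ^(3)=-4; μ^(4)=-47/2; μ^(5)=-30

((0, 0, 0, 0, 3); (0, 2, 0, 0, 0); (0, 0, 0, 3, 0); (0, 1, 1, 0, 0); (3, 0, 0, 0, 0))


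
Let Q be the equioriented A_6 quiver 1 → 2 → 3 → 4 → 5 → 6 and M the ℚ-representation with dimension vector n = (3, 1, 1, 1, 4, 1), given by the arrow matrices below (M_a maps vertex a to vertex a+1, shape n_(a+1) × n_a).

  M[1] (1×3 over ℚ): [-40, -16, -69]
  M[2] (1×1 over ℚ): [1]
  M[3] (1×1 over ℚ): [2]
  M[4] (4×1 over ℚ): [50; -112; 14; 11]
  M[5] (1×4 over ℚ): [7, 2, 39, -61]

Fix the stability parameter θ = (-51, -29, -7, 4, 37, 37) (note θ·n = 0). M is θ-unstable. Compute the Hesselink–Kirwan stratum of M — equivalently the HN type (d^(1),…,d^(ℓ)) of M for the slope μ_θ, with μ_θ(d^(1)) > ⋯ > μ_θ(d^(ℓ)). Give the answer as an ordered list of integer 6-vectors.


Interval decomposition of M: I[1,1]^2, I[1,6], I[5,5]^3.
HN type (ℓ=5): μ^(1)=37; μ^(2)=4; μ^(3)=-7; μ^(4)=-29; μ^(5)=-51

((0, 0, 0, 0, 4, 1); (0, 0, 0, 1, 0, 0); (0, 0, 1, 0, 0, 0); (0, 1, 0, 0, 0, 0); (3, 0, 0, 0, 0, 0))


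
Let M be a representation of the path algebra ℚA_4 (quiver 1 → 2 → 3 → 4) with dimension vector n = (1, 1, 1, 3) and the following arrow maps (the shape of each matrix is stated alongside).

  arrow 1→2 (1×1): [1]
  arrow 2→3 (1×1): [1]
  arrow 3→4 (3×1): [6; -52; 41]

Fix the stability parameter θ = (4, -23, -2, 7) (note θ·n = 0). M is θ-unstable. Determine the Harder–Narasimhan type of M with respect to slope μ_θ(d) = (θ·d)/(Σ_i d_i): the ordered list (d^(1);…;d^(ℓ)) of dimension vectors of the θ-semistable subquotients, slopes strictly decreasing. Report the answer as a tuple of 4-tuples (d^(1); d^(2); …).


Interval decomposition of M: I[1,4], I[4,4]^2.
HN type (ℓ=3): μ^(1)=7; μ^(2)=-2; μ^(3)=-19/2

((0, 0, 0, 3); (0, 0, 1, 0); (1, 1, 0, 0))


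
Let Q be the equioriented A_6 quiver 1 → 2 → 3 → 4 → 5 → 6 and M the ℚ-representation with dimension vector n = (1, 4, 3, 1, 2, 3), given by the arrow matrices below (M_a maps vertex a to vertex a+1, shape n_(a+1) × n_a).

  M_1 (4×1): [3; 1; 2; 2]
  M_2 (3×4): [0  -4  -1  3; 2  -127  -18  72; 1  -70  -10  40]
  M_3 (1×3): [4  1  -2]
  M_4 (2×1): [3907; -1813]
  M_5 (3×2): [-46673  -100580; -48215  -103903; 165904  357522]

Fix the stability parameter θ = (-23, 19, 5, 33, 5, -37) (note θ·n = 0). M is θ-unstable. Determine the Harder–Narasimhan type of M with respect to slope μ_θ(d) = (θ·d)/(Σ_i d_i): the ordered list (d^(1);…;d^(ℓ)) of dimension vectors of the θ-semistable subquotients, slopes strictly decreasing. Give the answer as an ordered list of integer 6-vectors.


Barcode: M ≅ I[1,6], I[2,2], I[2,3]^2, I[5,6], I[6,6]. HN layers by μ_θ (6 steps, strictly decreasing):
  μ^(1)=19; μ^(2)=12; μ^(3)=5; μ^(4)=-16; μ^(5)=-23; μ^(6)=-37

((0, 1, 0, 0, 0, 0); (0, 2, 2, 0, 0, 0); (0, 1, 1, 1, 1, 1); (0, 0, 0, 0, 1, 1); (1, 0, 0, 0, 0, 0); (0, 0, 0, 0, 0, 1))


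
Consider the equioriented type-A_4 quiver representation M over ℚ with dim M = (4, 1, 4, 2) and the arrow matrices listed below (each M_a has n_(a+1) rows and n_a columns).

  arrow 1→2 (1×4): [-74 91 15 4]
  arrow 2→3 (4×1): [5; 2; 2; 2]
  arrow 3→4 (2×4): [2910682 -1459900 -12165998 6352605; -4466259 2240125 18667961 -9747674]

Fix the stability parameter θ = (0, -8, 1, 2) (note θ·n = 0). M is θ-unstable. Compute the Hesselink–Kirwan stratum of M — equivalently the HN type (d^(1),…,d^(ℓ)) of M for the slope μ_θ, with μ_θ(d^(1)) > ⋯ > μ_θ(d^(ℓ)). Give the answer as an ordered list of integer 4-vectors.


Via rank(M_{q-1}∘⋯∘M_p): M ≅ I[1,1]^3, I[1,4], I[3,3]^2, I[3,4].
μ_θ-semistable layers: μ^(1)=2; μ^(2)=1; μ^(3)=0; μ^(4)=-4

((0, 0, 0, 2); (0, 0, 4, 0); (3, 0, 0, 0); (1, 1, 0, 0))


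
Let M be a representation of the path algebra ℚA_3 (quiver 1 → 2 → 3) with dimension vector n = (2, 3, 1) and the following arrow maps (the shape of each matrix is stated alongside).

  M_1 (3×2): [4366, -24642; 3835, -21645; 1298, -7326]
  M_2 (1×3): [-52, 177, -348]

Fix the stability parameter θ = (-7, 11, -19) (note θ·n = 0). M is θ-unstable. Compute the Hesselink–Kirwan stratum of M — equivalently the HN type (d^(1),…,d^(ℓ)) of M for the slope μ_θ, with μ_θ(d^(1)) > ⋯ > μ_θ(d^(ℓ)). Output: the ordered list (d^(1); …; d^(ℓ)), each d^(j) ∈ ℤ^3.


Barcode: M ≅ I[1,1], I[1,3], I[2,2]^2. HN layers by μ_θ (3 steps, strictly decreasing):
  μ^(1)=11; μ^(2)=-4; μ^(3)=-7

((0, 2, 0); (0, 1, 1); (2, 0, 0))


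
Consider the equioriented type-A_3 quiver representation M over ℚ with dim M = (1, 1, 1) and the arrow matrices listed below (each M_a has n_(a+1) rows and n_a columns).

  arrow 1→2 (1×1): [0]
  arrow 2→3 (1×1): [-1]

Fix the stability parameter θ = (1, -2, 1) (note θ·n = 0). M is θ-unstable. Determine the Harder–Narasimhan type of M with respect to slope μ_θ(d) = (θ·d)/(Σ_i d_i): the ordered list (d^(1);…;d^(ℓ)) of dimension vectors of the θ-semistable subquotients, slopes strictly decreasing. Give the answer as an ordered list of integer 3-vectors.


Barcode: M ≅ I[1,1], I[2,3]. HN layers by μ_θ (2 steps, strictly decreasing):
  μ^(1)=1; μ^(2)=-2

((1, 0, 1); (0, 1, 0))


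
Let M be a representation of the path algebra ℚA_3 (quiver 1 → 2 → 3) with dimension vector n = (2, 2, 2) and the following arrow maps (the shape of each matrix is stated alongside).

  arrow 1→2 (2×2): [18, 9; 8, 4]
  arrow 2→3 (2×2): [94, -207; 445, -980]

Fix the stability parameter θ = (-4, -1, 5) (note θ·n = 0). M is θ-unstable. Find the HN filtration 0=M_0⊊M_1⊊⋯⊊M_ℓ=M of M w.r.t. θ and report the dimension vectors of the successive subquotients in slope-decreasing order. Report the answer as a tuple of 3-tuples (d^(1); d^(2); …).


Interval decomposition of M: I[1,1], I[1,3], I[2,3].
HN type (ℓ=3): μ^(1)=5; μ^(2)=-1; μ^(3)=-4

((0, 0, 2); (0, 2, 0); (2, 0, 0))


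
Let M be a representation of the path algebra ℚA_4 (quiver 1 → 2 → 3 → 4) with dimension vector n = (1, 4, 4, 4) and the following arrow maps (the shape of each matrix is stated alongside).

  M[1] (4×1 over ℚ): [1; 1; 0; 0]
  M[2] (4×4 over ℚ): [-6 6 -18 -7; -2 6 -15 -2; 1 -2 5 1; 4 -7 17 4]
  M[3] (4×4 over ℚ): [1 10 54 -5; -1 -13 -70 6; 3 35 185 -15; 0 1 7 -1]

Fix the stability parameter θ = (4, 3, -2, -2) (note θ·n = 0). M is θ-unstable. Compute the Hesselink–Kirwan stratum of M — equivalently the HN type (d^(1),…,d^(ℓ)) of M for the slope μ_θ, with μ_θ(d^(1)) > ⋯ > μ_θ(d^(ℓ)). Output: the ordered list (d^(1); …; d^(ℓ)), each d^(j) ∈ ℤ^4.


Via rank(M_{q-1}∘⋯∘M_p): M ≅ I[1,4], I[2,4]^3.
μ_θ-semistable layers: μ^(1)=3/4; μ^(2)=-1/3

((1, 1, 1, 1); (0, 3, 3, 3))
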